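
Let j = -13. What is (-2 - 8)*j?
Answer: 130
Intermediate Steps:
(-2 - 8)*j = (-2 - 8)*(-13) = -10*(-13) = 130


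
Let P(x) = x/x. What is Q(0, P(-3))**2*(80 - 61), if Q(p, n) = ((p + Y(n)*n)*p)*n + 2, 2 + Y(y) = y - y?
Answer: 76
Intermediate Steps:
P(x) = 1
Y(y) = -2 (Y(y) = -2 + (y - y) = -2 + 0 = -2)
Q(p, n) = 2 + n*p*(p - 2*n) (Q(p, n) = ((p - 2*n)*p)*n + 2 = (p*(p - 2*n))*n + 2 = n*p*(p - 2*n) + 2 = 2 + n*p*(p - 2*n))
Q(0, P(-3))**2*(80 - 61) = (2 + 1*0**2 - 2*0*1**2)**2*(80 - 61) = (2 + 1*0 - 2*0*1)**2*19 = (2 + 0 + 0)**2*19 = 2**2*19 = 4*19 = 76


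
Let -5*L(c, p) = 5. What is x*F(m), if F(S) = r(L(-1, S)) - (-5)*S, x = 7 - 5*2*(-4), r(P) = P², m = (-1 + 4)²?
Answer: 2162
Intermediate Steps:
L(c, p) = -1 (L(c, p) = -⅕*5 = -1)
m = 9 (m = 3² = 9)
x = 47 (x = 7 - 10*(-4) = 7 + 40 = 47)
F(S) = 1 + 5*S (F(S) = (-1)² - (-5)*S = 1 + 5*S)
x*F(m) = 47*(1 + 5*9) = 47*(1 + 45) = 47*46 = 2162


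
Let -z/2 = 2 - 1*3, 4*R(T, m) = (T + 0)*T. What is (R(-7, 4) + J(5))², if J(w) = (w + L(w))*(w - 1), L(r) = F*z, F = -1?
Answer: 9409/16 ≈ 588.06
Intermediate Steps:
R(T, m) = T²/4 (R(T, m) = ((T + 0)*T)/4 = (T*T)/4 = T²/4)
z = 2 (z = -2*(2 - 1*3) = -2*(2 - 3) = -2*(-1) = 2)
L(r) = -2 (L(r) = -1*2 = -2)
J(w) = (-1 + w)*(-2 + w) (J(w) = (w - 2)*(w - 1) = (-2 + w)*(-1 + w) = (-1 + w)*(-2 + w))
(R(-7, 4) + J(5))² = ((¼)*(-7)² + (2 + 5² - 3*5))² = ((¼)*49 + (2 + 25 - 15))² = (49/4 + 12)² = (97/4)² = 9409/16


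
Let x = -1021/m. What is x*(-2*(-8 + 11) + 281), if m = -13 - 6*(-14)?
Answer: -280775/71 ≈ -3954.6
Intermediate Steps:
m = 71 (m = -13 + 84 = 71)
x = -1021/71 ≈ -14.380
x*(-2*(-8 + 11) + 281) = -1021*(-2*(-8 + 11) + 281)/71 = -1021*(-2*3 + 281)/71 = -1021*(-6 + 281)/71 = -1021/71*275 = -280775/71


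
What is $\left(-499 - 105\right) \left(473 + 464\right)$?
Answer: $-565948$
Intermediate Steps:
$\left(-499 - 105\right) \left(473 + 464\right) = \left(-604\right) 937 = -565948$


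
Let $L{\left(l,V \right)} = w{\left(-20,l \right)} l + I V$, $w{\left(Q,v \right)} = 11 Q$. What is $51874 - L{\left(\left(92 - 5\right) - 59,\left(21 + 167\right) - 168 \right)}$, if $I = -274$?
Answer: $63514$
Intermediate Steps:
$L{\left(l,V \right)} = - 274 V - 220 l$ ($L{\left(l,V \right)} = 11 \left(-20\right) l - 274 V = - 220 l - 274 V = - 274 V - 220 l$)
$51874 - L{\left(\left(92 - 5\right) - 59,\left(21 + 167\right) - 168 \right)} = 51874 - \left(- 274 \left(\left(21 + 167\right) - 168\right) - 220 \left(\left(92 - 5\right) - 59\right)\right) = 51874 - \left(- 274 \left(188 - 168\right) - 220 \left(87 - 59\right)\right) = 51874 - \left(\left(-274\right) 20 - 6160\right) = 51874 - \left(-5480 - 6160\right) = 51874 - -11640 = 51874 + 11640 = 63514$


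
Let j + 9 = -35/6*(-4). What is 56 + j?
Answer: 211/3 ≈ 70.333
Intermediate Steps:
j = 43/3 (j = -9 - 35/6*(-4) = -9 + 70/3 = 43/3 ≈ 14.333)
56 + j = 56 + 43/3 = 211/3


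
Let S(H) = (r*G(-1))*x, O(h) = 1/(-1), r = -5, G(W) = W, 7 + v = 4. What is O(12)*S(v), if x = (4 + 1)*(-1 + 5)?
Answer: -100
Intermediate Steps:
v = -3 (v = -7 + 4 = -3)
x = 20 (x = 5*4 = 20)
O(h) = -1
S(H) = 100 (S(H) = -5*(-1)*20 = 5*20 = 100)
O(12)*S(v) = -1*100 = -100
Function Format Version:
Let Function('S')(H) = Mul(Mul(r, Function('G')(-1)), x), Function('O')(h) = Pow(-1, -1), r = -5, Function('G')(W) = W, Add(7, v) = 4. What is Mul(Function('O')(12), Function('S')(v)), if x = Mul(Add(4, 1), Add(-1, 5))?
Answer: -100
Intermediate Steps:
v = -3 (v = Add(-7, 4) = -3)
x = 20 (x = Mul(5, 4) = 20)
Function('O')(h) = -1
Function('S')(H) = 100 (Function('S')(H) = Mul(Mul(-5, -1), 20) = Mul(5, 20) = 100)
Mul(Function('O')(12), Function('S')(v)) = Mul(-1, 100) = -100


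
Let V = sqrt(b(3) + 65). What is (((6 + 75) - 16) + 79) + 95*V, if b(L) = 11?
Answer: 144 + 190*sqrt(19) ≈ 972.19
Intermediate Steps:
V = 2*sqrt(19) (V = sqrt(11 + 65) = sqrt(76) = 2*sqrt(19) ≈ 8.7178)
(((6 + 75) - 16) + 79) + 95*V = (((6 + 75) - 16) + 79) + 95*(2*sqrt(19)) = ((81 - 16) + 79) + 190*sqrt(19) = (65 + 79) + 190*sqrt(19) = 144 + 190*sqrt(19)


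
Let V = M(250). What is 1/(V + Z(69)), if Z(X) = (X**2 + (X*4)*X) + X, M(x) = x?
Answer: 1/24124 ≈ 4.1452e-5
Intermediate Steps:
Z(X) = X + 5*X**2 (Z(X) = (X**2 + (4*X)*X) + X = (X**2 + 4*X**2) + X = 5*X**2 + X = X + 5*X**2)
V = 250
1/(V + Z(69)) = 1/(250 + 69*(1 + 5*69)) = 1/(250 + 69*(1 + 345)) = 1/(250 + 69*346) = 1/(250 + 23874) = 1/24124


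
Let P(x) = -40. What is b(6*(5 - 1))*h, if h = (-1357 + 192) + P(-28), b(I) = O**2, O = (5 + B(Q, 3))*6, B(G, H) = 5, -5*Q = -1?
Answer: -4338000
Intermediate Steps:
Q = 1/5 (Q = -1/5*(-1) = 1/5 ≈ 0.20000)
O = 60 (O = (5 + 5)*6 = 10*6 = 60)
b(I) = 3600 (b(I) = 60**2 = 3600)
h = -1205 (h = (-1357 + 192) - 40 = -1165 - 40 = -1205)
b(6*(5 - 1))*h = 3600*(-1205) = -4338000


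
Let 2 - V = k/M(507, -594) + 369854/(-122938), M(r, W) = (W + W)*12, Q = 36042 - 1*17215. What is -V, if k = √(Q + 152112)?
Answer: -307865/61469 - √170939/14256 ≈ -5.0375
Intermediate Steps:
Q = 18827 (Q = 36042 - 17215 = 18827)
M(r, W) = 24*W (M(r, W) = (2*W)*12 = 24*W)
k = √170939 (k = √(18827 + 152112) = √170939 ≈ 413.45)
V = 307865/61469 + √170939/14256 (V = 2 - (√170939/((24*(-594))) + 369854/(-122938)) = 2 - (√170939/(-14256) + 369854*(-1/122938)) = 2 - (√170939*(-1/14256) - 184927/61469) = 2 - (-√170939/14256 - 184927/61469) = 2 - (-184927/61469 - √170939/14256) = 2 + (184927/61469 + √170939/14256) = 307865/61469 + √170939/14256 ≈ 5.0375)
-V = -(307865/61469 + √170939/14256) = -307865/61469 - √170939/14256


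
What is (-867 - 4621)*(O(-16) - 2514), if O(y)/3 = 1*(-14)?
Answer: 14027328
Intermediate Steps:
O(y) = -42 (O(y) = 3*(1*(-14)) = 3*(-14) = -42)
(-867 - 4621)*(O(-16) - 2514) = (-867 - 4621)*(-42 - 2514) = -5488*(-2556) = 14027328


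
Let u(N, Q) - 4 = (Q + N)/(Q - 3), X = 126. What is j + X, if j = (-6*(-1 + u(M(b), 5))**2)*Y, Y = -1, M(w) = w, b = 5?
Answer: 510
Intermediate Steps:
u(N, Q) = 4 + (N + Q)/(-3 + Q) (u(N, Q) = 4 + (Q + N)/(Q - 3) = 4 + (N + Q)/(-3 + Q))
j = 384 (j = -6*(-1 + (-12 + 5 + 5*5)/(-3 + 5))**2*(-1) = -6*(-1 + (-12 + 5 + 25)/2)**2*(-1) = -6*(-1 + (1/2)*18)**2*(-1) = -6*(-1 + 9)**2*(-1) = -6*8**2*(-1) = -6*64*(-1) = -384*(-1) = 384)
j + X = 384 + 126 = 510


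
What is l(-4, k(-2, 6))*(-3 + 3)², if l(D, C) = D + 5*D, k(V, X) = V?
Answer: 0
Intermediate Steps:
l(D, C) = 6*D
l(-4, k(-2, 6))*(-3 + 3)² = (6*(-4))*(-3 + 3)² = -24*0² = -24*0 = 0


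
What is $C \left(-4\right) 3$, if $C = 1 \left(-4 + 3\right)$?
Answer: $12$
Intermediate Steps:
$C = -1$ ($C = 1 \left(-1\right) = -1$)
$C \left(-4\right) 3 = \left(-1\right) \left(-4\right) 3 = 4 \cdot 3 = 12$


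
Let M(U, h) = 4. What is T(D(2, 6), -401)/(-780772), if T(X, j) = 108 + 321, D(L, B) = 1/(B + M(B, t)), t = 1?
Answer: -429/780772 ≈ -0.00054946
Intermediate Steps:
D(L, B) = 1/(4 + B) (D(L, B) = 1/(B + 4) = 1/(4 + B))
T(X, j) = 429
T(D(2, 6), -401)/(-780772) = 429/(-780772) = 429*(-1/780772) = -429/780772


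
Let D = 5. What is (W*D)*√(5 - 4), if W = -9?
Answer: -45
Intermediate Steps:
(W*D)*√(5 - 4) = (-9*5)*√(5 - 4) = -45*√1 = -45*1 = -45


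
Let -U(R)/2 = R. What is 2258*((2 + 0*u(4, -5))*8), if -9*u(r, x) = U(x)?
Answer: 36128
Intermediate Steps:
U(R) = -2*R
u(r, x) = 2*x/9 (u(r, x) = -(-2)*x/9 = 2*x/9)
2258*((2 + 0*u(4, -5))*8) = 2258*((2 + 0*((2/9)*(-5)))*8) = 2258*((2 + 0*(-10/9))*8) = 2258*((2 + 0)*8) = 2258*(2*8) = 2258*16 = 36128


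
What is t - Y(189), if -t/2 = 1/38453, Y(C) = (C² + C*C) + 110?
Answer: -2751389058/38453 ≈ -71552.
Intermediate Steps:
Y(C) = 110 + 2*C² (Y(C) = (C² + C²) + 110 = 2*C² + 110 = 110 + 2*C²)
t = -2/38453 ≈ -5.2012e-5
t - Y(189) = -2/38453 - (110 + 2*189²) = -2/38453 - (110 + 2*35721) = -2/38453 - (110 + 71442) = -2/38453 - 1*71552 = -2/38453 - 71552 = -2751389058/38453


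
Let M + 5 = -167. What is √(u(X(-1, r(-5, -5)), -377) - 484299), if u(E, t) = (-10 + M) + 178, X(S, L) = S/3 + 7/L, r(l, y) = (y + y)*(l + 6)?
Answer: I*√484303 ≈ 695.92*I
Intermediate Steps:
M = -172 (M = -5 - 167 = -172)
r(l, y) = 2*y*(6 + l) (r(l, y) = (2*y)*(6 + l) = 2*y*(6 + l))
X(S, L) = 7/L + S/3 (X(S, L) = S*(⅓) + 7/L = S/3 + 7/L = 7/L + S/3)
u(E, t) = -4 (u(E, t) = (-10 - 172) + 178 = -182 + 178 = -4)
√(u(X(-1, r(-5, -5)), -377) - 484299) = √(-4 - 484299) = √(-484303) = I*√484303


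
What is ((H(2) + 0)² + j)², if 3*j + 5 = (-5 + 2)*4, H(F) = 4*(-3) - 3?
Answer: 432964/9 ≈ 48107.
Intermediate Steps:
H(F) = -15 (H(F) = -12 - 3 = -15)
j = -17/3 (j = -5/3 + ((-5 + 2)*4)/3 = -5/3 + (-3*4)/3 = -5/3 + (⅓)*(-12) = -5/3 - 4 = -17/3 ≈ -5.6667)
((H(2) + 0)² + j)² = ((-15 + 0)² - 17/3)² = ((-15)² - 17/3)² = (225 - 17/3)² = (658/3)² = 432964/9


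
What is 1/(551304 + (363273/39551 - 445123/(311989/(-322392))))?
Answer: 122173039/123550958038569 ≈ 9.8885e-7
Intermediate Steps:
1/(551304 + (363273/39551 - 445123/(311989/(-322392)))) = 1/(551304 + (363273*(1/39551) - 445123/(311989*(-1/322392)))) = 1/(551304 + (363273/39551 - 445123/(-3089/3192))) = 1/(551304 + (363273/39551 - 445123*(-3192/3089))) = 1/(551304 + (363273/39551 + 1420832616/3089)) = 1/(551304 + 56196472945713/122173039) = 1/(123550958038569/122173039) = 122173039/123550958038569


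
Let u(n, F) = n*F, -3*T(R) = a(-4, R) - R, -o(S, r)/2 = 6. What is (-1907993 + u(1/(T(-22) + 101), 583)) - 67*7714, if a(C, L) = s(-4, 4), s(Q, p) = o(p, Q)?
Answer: -710473734/293 ≈ -2.4248e+6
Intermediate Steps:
o(S, r) = -12 (o(S, r) = -2*6 = -12)
s(Q, p) = -12
a(C, L) = -12
T(R) = 4 + R/3 (T(R) = -(-12 - R)/3 = 4 + R/3)
u(n, F) = F*n
(-1907993 + u(1/(T(-22) + 101), 583)) - 67*7714 = (-1907993 + 583/((4 + (⅓)*(-22)) + 101)) - 67*7714 = (-1907993 + 583/((4 - 22/3) + 101)) - 516838 = (-1907993 + 583/(-10/3 + 101)) - 516838 = (-1907993 + 583/(293/3)) - 516838 = (-1907993 + 583*(3/293)) - 516838 = (-1907993 + 1749/293) - 516838 = -559040200/293 - 516838 = -710473734/293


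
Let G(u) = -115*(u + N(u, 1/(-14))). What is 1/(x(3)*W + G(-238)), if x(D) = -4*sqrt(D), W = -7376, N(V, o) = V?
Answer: 13685/96252388 - 1844*sqrt(3)/24063097 ≈ 9.4480e-6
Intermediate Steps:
G(u) = -230*u (G(u) = -115*(u + u) = -230*u)
1/(x(3)*W + G(-238)) = 1/(-4*sqrt(3)*(-7376) - 230*(-238)) = 1/(29504*sqrt(3) + 54740) = 1/(54740 + 29504*sqrt(3))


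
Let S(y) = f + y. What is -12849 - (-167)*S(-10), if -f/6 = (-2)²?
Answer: -18527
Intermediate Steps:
f = -24 (f = -6*(-2)² = -6*4 = -24)
S(y) = -24 + y
-12849 - (-167)*S(-10) = -12849 - (-167)*(-24 - 10) = -12849 - (-167)*(-34) = -12849 - 1*5678 = -12849 - 5678 = -18527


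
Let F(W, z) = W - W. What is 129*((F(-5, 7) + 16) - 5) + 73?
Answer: 1492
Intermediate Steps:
F(W, z) = 0
129*((F(-5, 7) + 16) - 5) + 73 = 129*((0 + 16) - 5) + 73 = 129*(16 - 5) + 73 = 129*11 + 73 = 1419 + 73 = 1492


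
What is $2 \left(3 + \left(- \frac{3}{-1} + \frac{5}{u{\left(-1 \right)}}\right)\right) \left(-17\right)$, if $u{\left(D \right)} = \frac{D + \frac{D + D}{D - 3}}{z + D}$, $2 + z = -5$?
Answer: $-2924$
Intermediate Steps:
$z = -7$ ($z = -2 - 5 = -7$)
$u{\left(D \right)} = \frac{D + \frac{2 D}{-3 + D}}{-7 + D}$ ($u{\left(D \right)} = \frac{D + \frac{D + D}{D - 3}}{-7 + D} = \frac{D + \frac{2 D}{-3 + D}}{-7 + D}$)
$2 \left(3 + \left(- \frac{3}{-1} + \frac{5}{u{\left(-1 \right)}}\right)\right) \left(-17\right) = 2 \left(3 - \left(-3 - 5 \left(- \frac{21 + \left(-1\right)^{2} - -10}{-1 - 1}\right)\right)\right) \left(-17\right) = 2 \left(3 - \left(-3 - \frac{5}{\left(-1\right) \frac{1}{21 + 1 + 10} \left(-2\right)}\right)\right) \left(-17\right) = 2 \left(3 + \left(3 + \frac{5}{\left(-1\right) \frac{1}{32} \left(-2\right)}\right)\right) \left(-17\right) = 2 \left(3 + \left(3 + 5 \frac{1}{\frac{1}{16}}\right)\right) \left(-17\right) = 2 \left(3 + \left(3 + 5 \cdot 16\right)\right) \left(-17\right) = 2 \left(3 + \left(3 + 80\right)\right) \left(-17\right) = 2 \left(3 + 83\right) \left(-17\right) = 2 \cdot 86 \left(-17\right) = 172 \left(-17\right) = -2924$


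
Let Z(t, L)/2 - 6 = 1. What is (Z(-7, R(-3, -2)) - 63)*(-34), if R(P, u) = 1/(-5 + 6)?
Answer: 1666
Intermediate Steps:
R(P, u) = 1 (R(P, u) = 1/1 = 1)
Z(t, L) = 14 (Z(t, L) = 12 + 2*1 = 12 + 2 = 14)
(Z(-7, R(-3, -2)) - 63)*(-34) = (14 - 63)*(-34) = -49*(-34) = 1666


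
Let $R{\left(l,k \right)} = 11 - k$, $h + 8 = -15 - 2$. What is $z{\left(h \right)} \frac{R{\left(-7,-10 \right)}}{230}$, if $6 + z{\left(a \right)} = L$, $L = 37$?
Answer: $\frac{651}{230} \approx 2.8304$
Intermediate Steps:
$h = -25$ ($h = -8 - 17 = -25$)
$z{\left(a \right)} = 31$ ($z{\left(a \right)} = -6 + 37 = 31$)
$z{\left(h \right)} \frac{R{\left(-7,-10 \right)}}{230} = 31 \frac{11 - -10}{230} = 31 \left(11 + 10\right) \frac{1}{230} = 31 \cdot 21 \cdot \frac{1}{230} = 31 \cdot \frac{21}{230} = \frac{651}{230}$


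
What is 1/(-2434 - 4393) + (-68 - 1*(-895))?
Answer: 5645928/6827 ≈ 827.00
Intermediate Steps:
1/(-2434 - 4393) + (-68 - 1*(-895)) = 1/(-6827) + (-68 + 895) = -1/6827 + 827 = 5645928/6827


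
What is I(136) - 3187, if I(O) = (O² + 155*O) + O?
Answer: 36525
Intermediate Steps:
I(O) = O² + 156*O
I(136) - 3187 = 136*(156 + 136) - 3187 = 136*292 - 3187 = 39712 - 3187 = 36525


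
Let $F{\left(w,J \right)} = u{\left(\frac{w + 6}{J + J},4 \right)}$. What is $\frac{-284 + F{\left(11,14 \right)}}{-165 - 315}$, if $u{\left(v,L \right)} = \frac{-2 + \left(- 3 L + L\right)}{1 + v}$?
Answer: $\frac{653}{1080} \approx 0.60463$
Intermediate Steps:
$u{\left(v,L \right)} = \frac{-2 - 2 L}{1 + v}$
$F{\left(w,J \right)} = - \frac{10}{1 + \frac{6 + w}{2 J}}$ ($F{\left(w,J \right)} = \frac{2 \left(-1 - 4\right)}{1 + \frac{w + 6}{J + J}} = \frac{2 \left(-1 - 4\right)}{1 + \frac{6 + w}{2 J}} = 2 \frac{1}{1 + \left(6 + w\right) \frac{1}{2 J}} \left(-5\right) = 2 \frac{1}{1 + \frac{6 + w}{2 J}} \left(-5\right) = - \frac{10}{1 + \frac{6 + w}{2 J}}$)
$\frac{-284 + F{\left(11,14 \right)}}{-165 - 315} = \frac{-284 - \frac{280}{6 + 11 + 2 \cdot 14}}{-165 - 315} = \frac{-284 - \frac{280}{6 + 11 + 28}}{-480} = \left(-284 - \frac{280}{45}\right) \left(- \frac{1}{480}\right) = \left(-284 - 280 \cdot \frac{1}{45}\right) \left(- \frac{1}{480}\right) = \left(-284 - \frac{56}{9}\right) \left(- \frac{1}{480}\right) = \left(- \frac{2612}{9}\right) \left(- \frac{1}{480}\right) = \frac{653}{1080}$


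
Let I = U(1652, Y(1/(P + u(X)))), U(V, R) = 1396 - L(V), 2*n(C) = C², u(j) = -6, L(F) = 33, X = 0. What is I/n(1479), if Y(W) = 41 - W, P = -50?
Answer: 94/75429 ≈ 0.0012462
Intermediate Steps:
n(C) = C²/2
U(V, R) = 1363 (U(V, R) = 1396 - 1*33 = 1396 - 33 = 1363)
I = 1363
I/n(1479) = 1363/(((½)*1479²)) = 1363/(((½)*2187441)) = 1363/(2187441/2) = 1363*(2/2187441) = 94/75429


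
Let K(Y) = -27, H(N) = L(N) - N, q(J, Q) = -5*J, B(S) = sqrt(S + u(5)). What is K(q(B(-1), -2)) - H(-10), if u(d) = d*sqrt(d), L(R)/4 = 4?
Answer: -53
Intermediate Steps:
L(R) = 16 (L(R) = 4*4 = 16)
u(d) = d**(3/2)
B(S) = sqrt(S + 5*sqrt(5)) (B(S) = sqrt(S + 5**(3/2)) = sqrt(S + 5*sqrt(5)))
H(N) = 16 - N
K(q(B(-1), -2)) - H(-10) = -27 - (16 - 1*(-10)) = -27 - (16 + 10) = -27 - 1*26 = -27 - 26 = -53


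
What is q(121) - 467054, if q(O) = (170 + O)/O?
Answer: -56513243/121 ≈ -4.6705e+5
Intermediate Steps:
q(O) = (170 + O)/O
q(121) - 467054 = (170 + 121)/121 - 467054 = (1/121)*291 - 467054 = 291/121 - 467054 = -56513243/121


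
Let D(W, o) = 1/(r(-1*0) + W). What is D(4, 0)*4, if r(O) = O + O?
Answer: 1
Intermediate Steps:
r(O) = 2*O
D(W, o) = 1/W (D(W, o) = 1/(2*(-1*0) + W) = 1/(2*0 + W) = 1/(0 + W) = 1/W)
D(4, 0)*4 = 4/4 = (¼)*4 = 1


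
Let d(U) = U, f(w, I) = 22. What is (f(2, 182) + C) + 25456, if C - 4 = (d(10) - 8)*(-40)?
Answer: 25402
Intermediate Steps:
C = -76 (C = 4 + (10 - 8)*(-40) = 4 + 2*(-40) = 4 - 80 = -76)
(f(2, 182) + C) + 25456 = (22 - 76) + 25456 = -54 + 25456 = 25402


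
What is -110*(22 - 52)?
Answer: 3300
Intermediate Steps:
-110*(22 - 52) = -110*(-30) = 3300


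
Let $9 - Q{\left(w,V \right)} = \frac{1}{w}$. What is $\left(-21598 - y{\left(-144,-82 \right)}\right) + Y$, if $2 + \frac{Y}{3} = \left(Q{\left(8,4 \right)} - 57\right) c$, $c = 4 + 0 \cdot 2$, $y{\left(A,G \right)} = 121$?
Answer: $- \frac{44605}{2} \approx -22303.0$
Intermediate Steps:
$Q{\left(w,V \right)} = 9 - \frac{1}{w}$
$c = 4$ ($c = 4 + 0 = 4$)
$Y = - \frac{1167}{2}$ ($Y = -6 + 3 \left(\left(9 - \frac{1}{8}\right) - 57\right) 4 = -6 + 3 \left(\frac{71}{8} - 57\right) 4 = -6 + 3 \left(\left(- \frac{385}{8}\right) 4\right) = -6 + 3 \left(- \frac{385}{2}\right) = -6 - \frac{1155}{2} = - \frac{1167}{2} \approx -583.5$)
$\left(-21598 - y{\left(-144,-82 \right)}\right) + Y = \left(-21598 - 121\right) - \frac{1167}{2} = -21719 - \frac{1167}{2} = - \frac{44605}{2}$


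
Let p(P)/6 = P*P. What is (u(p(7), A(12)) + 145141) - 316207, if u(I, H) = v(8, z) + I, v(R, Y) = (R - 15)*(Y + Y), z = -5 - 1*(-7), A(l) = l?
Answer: -170800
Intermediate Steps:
p(P) = 6*P² (p(P) = 6*(P*P) = 6*P²)
z = 2 (z = -5 + 7 = 2)
v(R, Y) = 2*Y*(-15 + R) (v(R, Y) = (-15 + R)*(2*Y) = 2*Y*(-15 + R))
u(I, H) = -28 + I (u(I, H) = 2*2*(-15 + 8) + I = 2*2*(-7) + I = -28 + I)
(u(p(7), A(12)) + 145141) - 316207 = ((-28 + 6*7²) + 145141) - 316207 = ((-28 + 6*49) + 145141) - 316207 = ((-28 + 294) + 145141) - 316207 = (266 + 145141) - 316207 = 145407 - 316207 = -170800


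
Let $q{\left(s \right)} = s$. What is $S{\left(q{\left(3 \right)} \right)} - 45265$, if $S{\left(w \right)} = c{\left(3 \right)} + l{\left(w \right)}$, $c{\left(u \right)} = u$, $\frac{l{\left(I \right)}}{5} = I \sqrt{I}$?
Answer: $-45262 + 15 \sqrt{3} \approx -45236.0$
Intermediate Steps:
$l{\left(I \right)} = 5 I^{\frac{3}{2}}$ ($l{\left(I \right)} = 5 I \sqrt{I} = 5 I^{\frac{3}{2}}$)
$S{\left(w \right)} = 3 + 5 w^{\frac{3}{2}}$
$S{\left(q{\left(3 \right)} \right)} - 45265 = \left(3 + 5 \cdot 3^{\frac{3}{2}}\right) - 45265 = \left(3 + 5 \cdot 3 \sqrt{3}\right) - 45265 = \left(3 + 15 \sqrt{3}\right) - 45265 = -45262 + 15 \sqrt{3}$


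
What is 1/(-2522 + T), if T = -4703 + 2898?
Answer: -1/4327 ≈ -0.00023111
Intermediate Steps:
T = -1805
1/(-2522 + T) = 1/(-2522 - 1805) = 1/(-4327) = -1/4327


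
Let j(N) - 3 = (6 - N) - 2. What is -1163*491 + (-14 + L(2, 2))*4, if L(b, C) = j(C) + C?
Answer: -571061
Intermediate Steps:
j(N) = 7 - N (j(N) = 3 + ((6 - N) - 2) = 3 + (4 - N) = 7 - N)
L(b, C) = 7 (L(b, C) = (7 - C) + C = 7)
-1163*491 + (-14 + L(2, 2))*4 = -1163*491 + (-14 + 7)*4 = -571033 - 7*4 = -571033 - 28 = -571061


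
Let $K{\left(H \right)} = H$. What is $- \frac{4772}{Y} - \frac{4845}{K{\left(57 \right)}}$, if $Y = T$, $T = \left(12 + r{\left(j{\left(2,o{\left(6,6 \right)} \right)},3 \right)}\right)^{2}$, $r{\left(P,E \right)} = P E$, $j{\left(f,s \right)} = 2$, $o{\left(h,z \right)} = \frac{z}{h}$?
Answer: $- \frac{8078}{81} \approx -99.728$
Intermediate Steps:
$r{\left(P,E \right)} = E P$
$T = 324$ ($T = \left(12 + 3 \cdot 2\right)^{2} = \left(12 + 6\right)^{2} = 18^{2} = 324$)
$Y = 324$
$- \frac{4772}{Y} - \frac{4845}{K{\left(57 \right)}} = - \frac{4772}{324} - \frac{4845}{57} = \left(-4772\right) \frac{1}{324} - 85 = - \frac{1193}{81} - 85 = - \frac{8078}{81}$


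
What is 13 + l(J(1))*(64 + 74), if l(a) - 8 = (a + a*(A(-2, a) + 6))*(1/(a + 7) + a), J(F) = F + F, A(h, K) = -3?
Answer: 10343/3 ≈ 3447.7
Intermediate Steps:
J(F) = 2*F
l(a) = 8 + 4*a*(a + 1/(7 + a)) (l(a) = 8 + (a + a*(-3 + 6))*(1/(a + 7) + a) = 8 + (a + a*3)*(1/(7 + a) + a) = 8 + (a + 3*a)*(a + 1/(7 + a)) = 8 + (4*a)*(a + 1/(7 + a)) = 8 + 4*a*(a + 1/(7 + a)))
13 + l(J(1))*(64 + 74) = 13 + (4*(14 + (2*1)³ + 3*(2*1) + 7*(2*1)²)/(7 + 2*1))*(64 + 74) = 13 + (4*(14 + 2³ + 3*2 + 7*2²)/(7 + 2))*138 = 13 + (4*(14 + 8 + 6 + 7*4)/9)*138 = 13 + (4*(⅑)*(14 + 8 + 6 + 28))*138 = 13 + (4*(⅑)*56)*138 = 13 + (224/9)*138 = 13 + 10304/3 = 10343/3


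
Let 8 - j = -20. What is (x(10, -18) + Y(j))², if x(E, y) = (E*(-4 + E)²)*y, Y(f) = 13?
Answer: 41822089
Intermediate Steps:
j = 28 (j = 8 - 1*(-20) = 8 + 20 = 28)
x(E, y) = E*y*(-4 + E)²
(x(10, -18) + Y(j))² = (10*(-18)*(-4 + 10)² + 13)² = (10*(-18)*6² + 13)² = (10*(-18)*36 + 13)² = (-6480 + 13)² = (-6467)² = 41822089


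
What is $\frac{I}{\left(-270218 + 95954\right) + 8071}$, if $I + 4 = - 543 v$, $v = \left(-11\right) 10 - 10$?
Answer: $- \frac{65156}{166193} \approx -0.39205$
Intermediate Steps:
$v = -120$ ($v = -110 - 10 = -120$)
$I = 65156$ ($I = -4 - -65160 = -4 + 65160 = 65156$)
$\frac{I}{\left(-270218 + 95954\right) + 8071} = \frac{65156}{\left(-270218 + 95954\right) + 8071} = \frac{65156}{-174264 + 8071} = \frac{65156}{-166193} = 65156 \left(- \frac{1}{166193}\right) = - \frac{65156}{166193}$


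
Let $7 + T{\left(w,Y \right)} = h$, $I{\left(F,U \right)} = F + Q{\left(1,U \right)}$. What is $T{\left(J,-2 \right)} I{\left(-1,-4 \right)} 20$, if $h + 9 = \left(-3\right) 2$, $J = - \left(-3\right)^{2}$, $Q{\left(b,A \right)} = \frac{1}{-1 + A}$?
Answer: $528$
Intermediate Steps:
$J = -9$ ($J = \left(-1\right) 9 = -9$)
$h = -15$ ($h = -9 - 6 = -15$)
$I{\left(F,U \right)} = F + \frac{1}{-1 + U}$
$T{\left(w,Y \right)} = -22$ ($T{\left(w,Y \right)} = -7 - 15 = -22$)
$T{\left(J,-2 \right)} I{\left(-1,-4 \right)} 20 = - 22 \frac{1 - \left(-1 - 4\right)}{-1 - 4} \cdot 20 = - 22 \frac{1 - -5}{-5} \cdot 20 = - 22 \left(- \frac{1 + 5}{5}\right) 20 = - 22 \left(\left(- \frac{1}{5}\right) 6\right) 20 = \left(-22\right) \left(- \frac{6}{5}\right) 20 = \frac{132}{5} \cdot 20 = 528$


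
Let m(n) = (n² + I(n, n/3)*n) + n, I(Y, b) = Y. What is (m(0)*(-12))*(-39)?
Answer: 0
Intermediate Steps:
m(n) = n + 2*n² (m(n) = (n² + n*n) + n = (n² + n²) + n = 2*n² + n = n + 2*n²)
(m(0)*(-12))*(-39) = ((0*(1 + 2*0))*(-12))*(-39) = ((0*(1 + 0))*(-12))*(-39) = ((0*1)*(-12))*(-39) = (0*(-12))*(-39) = 0*(-39) = 0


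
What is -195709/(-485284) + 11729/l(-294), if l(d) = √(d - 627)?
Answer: 195709/485284 - 11729*I*√921/921 ≈ 0.40329 - 386.48*I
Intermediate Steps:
l(d) = √(-627 + d)
-195709/(-485284) + 11729/l(-294) = -195709/(-485284) + 11729/(√(-627 - 294)) = -195709*(-1/485284) + 11729/(√(-921)) = 195709/485284 + 11729/((I*√921)) = 195709/485284 + 11729*(-I*√921/921) = 195709/485284 - 11729*I*√921/921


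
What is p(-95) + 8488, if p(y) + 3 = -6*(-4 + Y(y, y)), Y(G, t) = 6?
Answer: 8473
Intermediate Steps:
p(y) = -15 (p(y) = -3 - 6*(-4 + 6) = -3 - 6*2 = -3 - 12 = -15)
p(-95) + 8488 = -15 + 8488 = 8473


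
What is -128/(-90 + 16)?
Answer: 64/37 ≈ 1.7297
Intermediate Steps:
-128/(-90 + 16) = -128/(-74) = -(-1)*128/74 = -1*(-64/37) = 64/37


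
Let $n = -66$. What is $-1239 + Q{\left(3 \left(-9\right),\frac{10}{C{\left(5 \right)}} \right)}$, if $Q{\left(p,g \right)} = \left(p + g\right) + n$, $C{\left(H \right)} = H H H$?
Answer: $- \frac{33298}{25} \approx -1331.9$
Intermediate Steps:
$C{\left(H \right)} = H^{3}$ ($C{\left(H \right)} = H^{2} H = H^{3}$)
$Q{\left(p,g \right)} = -66 + g + p$ ($Q{\left(p,g \right)} = \left(p + g\right) - 66 = \left(g + p\right) - 66 = -66 + g + p$)
$-1239 + Q{\left(3 \left(-9\right),\frac{10}{C{\left(5 \right)}} \right)} = -1239 + \left(-66 + \frac{10}{5^{3}} + 3 \left(-9\right)\right) = -1239 - \left(93 - \frac{2}{25}\right) = -1239 - \frac{2323}{25} = - \frac{33298}{25}$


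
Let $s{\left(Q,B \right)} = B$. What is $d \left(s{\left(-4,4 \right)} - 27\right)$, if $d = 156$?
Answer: $-3588$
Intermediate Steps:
$d \left(s{\left(-4,4 \right)} - 27\right) = 156 \left(4 - 27\right) = 156 \left(-23\right) = -3588$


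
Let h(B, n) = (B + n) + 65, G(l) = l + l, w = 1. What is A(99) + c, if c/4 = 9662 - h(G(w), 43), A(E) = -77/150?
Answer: 5731123/150 ≈ 38208.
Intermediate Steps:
G(l) = 2*l
h(B, n) = 65 + B + n
A(E) = -77/150 (A(E) = -77*1/150 = -77/150)
c = 38208 (c = 4*(9662 - (65 + 2*1 + 43)) = 4*(9662 - (65 + 2 + 43)) = 4*(9662 - 1*110) = 4*(9662 - 110) = 4*9552 = 38208)
A(99) + c = -77/150 + 38208 = 5731123/150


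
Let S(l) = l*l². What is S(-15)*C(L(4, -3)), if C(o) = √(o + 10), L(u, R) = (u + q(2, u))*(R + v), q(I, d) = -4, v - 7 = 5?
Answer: -3375*√10 ≈ -10673.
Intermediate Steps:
v = 12 (v = 7 + 5 = 12)
S(l) = l³
L(u, R) = (-4 + u)*(12 + R) (L(u, R) = (u - 4)*(R + 12) = (-4 + u)*(12 + R))
C(o) = √(10 + o)
S(-15)*C(L(4, -3)) = (-15)³*√(10 + (-48 - 4*(-3) + 12*4 - 3*4)) = -3375*√(10 + (-48 + 12 + 48 - 12)) = -3375*√(10 + 0) = -3375*√10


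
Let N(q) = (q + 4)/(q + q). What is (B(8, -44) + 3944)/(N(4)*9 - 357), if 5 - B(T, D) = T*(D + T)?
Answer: -4237/348 ≈ -12.175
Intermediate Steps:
B(T, D) = 5 - T*(D + T)
N(q) = (4 + q)/(2*q) (N(q) = (4 + q)/((2*q)) = (4 + q)*(1/(2*q)) = (4 + q)/(2*q))
(B(8, -44) + 3944)/(N(4)*9 - 357) = ((5 - 1*8² - 1*(-44)*8) + 3944)/(((½)*(4 + 4)/4)*9 - 357) = ((5 - 1*64 + 352) + 3944)/(((½)*(¼)*8)*9 - 357) = ((5 - 64 + 352) + 3944)/(1*9 - 357) = (293 + 3944)/(9 - 357) = 4237/(-348) = 4237*(-1/348) = -4237/348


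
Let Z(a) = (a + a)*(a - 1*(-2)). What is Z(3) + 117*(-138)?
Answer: -16116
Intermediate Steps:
Z(a) = 2*a*(2 + a) (Z(a) = (2*a)*(a + 2) = (2*a)*(2 + a) = 2*a*(2 + a))
Z(3) + 117*(-138) = 2*3*(2 + 3) + 117*(-138) = 2*3*5 - 16146 = 30 - 16146 = -16116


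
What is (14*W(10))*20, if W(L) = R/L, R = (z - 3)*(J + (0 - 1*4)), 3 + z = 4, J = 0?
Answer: 224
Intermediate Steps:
z = 1 (z = -3 + 4 = 1)
R = 8 (R = (1 - 3)*(0 + (0 - 1*4)) = -2*(0 + (0 - 4)) = -2*(0 - 4) = -2*(-4) = 8)
W(L) = 8/L
(14*W(10))*20 = (14*(8/10))*20 = (14*(8*(⅒)))*20 = (14*(⅘))*20 = (56/5)*20 = 224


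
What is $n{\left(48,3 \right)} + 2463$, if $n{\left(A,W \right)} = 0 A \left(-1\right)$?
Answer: $2463$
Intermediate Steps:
$n{\left(A,W \right)} = 0$ ($n{\left(A,W \right)} = 0 \left(-1\right) = 0$)
$n{\left(48,3 \right)} + 2463 = 0 + 2463 = 2463$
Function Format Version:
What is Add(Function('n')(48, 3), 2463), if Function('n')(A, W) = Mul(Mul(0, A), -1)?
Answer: 2463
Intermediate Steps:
Function('n')(A, W) = 0 (Function('n')(A, W) = Mul(0, -1) = 0)
Add(Function('n')(48, 3), 2463) = Add(0, 2463) = 2463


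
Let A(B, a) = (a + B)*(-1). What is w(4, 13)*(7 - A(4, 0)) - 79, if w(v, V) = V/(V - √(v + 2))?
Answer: -11018/163 + 143*√6/163 ≈ -65.446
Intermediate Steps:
w(v, V) = V/(V - √(2 + v))
A(B, a) = -B - a (A(B, a) = (B + a)*(-1) = -B - a)
w(4, 13)*(7 - A(4, 0)) - 79 = (13/(13 - √(2 + 4)))*(7 - (-1*4 - 1*0)) - 79 = (13/(13 - √6))*(7 - (-4 + 0)) - 79 = (13/(13 - √6))*(7 - 1*(-4)) - 79 = (13/(13 - √6))*(7 + 4) - 79 = (13/(13 - √6))*11 - 79 = 143/(13 - √6) - 79 = -79 + 143/(13 - √6)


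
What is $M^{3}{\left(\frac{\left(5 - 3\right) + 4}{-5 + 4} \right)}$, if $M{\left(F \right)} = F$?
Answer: $-216$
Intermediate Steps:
$M^{3}{\left(\frac{\left(5 - 3\right) + 4}{-5 + 4} \right)} = \left(\frac{\left(5 - 3\right) + 4}{-5 + 4}\right)^{3} = \left(\frac{2 + 4}{-1}\right)^{3} = \left(6 \left(-1\right)\right)^{3} = \left(-6\right)^{3} = -216$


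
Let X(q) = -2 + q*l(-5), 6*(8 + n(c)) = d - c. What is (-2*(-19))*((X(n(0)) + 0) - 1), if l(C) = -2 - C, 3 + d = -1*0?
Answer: -1083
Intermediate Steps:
d = -3 (d = -3 - 1*0 = -3 + 0 = -3)
n(c) = -17/2 - c/6 (n(c) = -8 + (-3 - c)/6 = -8 + (-1/2 - c/6) = -17/2 - c/6)
X(q) = -2 + 3*q (X(q) = -2 + q*(-2 - 1*(-5)) = -2 + q*(-2 + 5) = -2 + q*3 = -2 + 3*q)
(-2*(-19))*((X(n(0)) + 0) - 1) = (-2*(-19))*(((-2 + 3*(-17/2 - 1/6*0)) + 0) - 1) = 38*(((-2 + 3*(-17/2 + 0)) + 0) - 1) = 38*(((-2 + 3*(-17/2)) + 0) - 1) = 38*(((-2 - 51/2) + 0) - 1) = 38*((-55/2 + 0) - 1) = 38*(-55/2 - 1) = 38*(-57/2) = -1083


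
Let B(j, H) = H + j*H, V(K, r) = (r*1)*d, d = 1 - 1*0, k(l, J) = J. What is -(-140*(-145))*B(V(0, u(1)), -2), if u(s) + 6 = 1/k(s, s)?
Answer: -162400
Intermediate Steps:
d = 1 (d = 1 + 0 = 1)
u(s) = -6 + 1/s
V(K, r) = r (V(K, r) = (r*1)*1 = r*1 = r)
B(j, H) = H + H*j
-(-140*(-145))*B(V(0, u(1)), -2) = -(-140*(-145))*(-2*(1 + (-6 + 1/1))) = -20300*(-2*(1 + (-6 + 1))) = -20300*(-2*(1 - 5)) = -20300*(-2*(-4)) = -20300*8 = -1*162400 = -162400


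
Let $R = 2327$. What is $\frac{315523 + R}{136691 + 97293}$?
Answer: $\frac{158925}{116992} \approx 1.3584$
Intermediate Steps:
$\frac{315523 + R}{136691 + 97293} = \frac{315523 + 2327}{136691 + 97293} = \frac{317850}{233984} = 317850 \cdot \frac{1}{233984} = \frac{158925}{116992}$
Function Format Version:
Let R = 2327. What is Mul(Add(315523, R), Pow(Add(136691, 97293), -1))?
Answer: Rational(158925, 116992) ≈ 1.3584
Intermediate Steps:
Mul(Add(315523, R), Pow(Add(136691, 97293), -1)) = Mul(Add(315523, 2327), Pow(Add(136691, 97293), -1)) = Mul(317850, Pow(233984, -1)) = Mul(317850, Rational(1, 233984)) = Rational(158925, 116992)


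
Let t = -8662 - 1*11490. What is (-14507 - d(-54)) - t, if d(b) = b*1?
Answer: 5699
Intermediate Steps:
d(b) = b
t = -20152 (t = -8662 - 11490 = -20152)
(-14507 - d(-54)) - t = (-14507 - 1*(-54)) - 1*(-20152) = (-14507 + 54) + 20152 = -14453 + 20152 = 5699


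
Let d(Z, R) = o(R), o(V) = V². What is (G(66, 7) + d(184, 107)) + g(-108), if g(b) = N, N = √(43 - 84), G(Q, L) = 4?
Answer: 11453 + I*√41 ≈ 11453.0 + 6.4031*I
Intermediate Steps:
d(Z, R) = R²
N = I*√41 (N = √(-41) = I*√41 ≈ 6.4031*I)
g(b) = I*√41
(G(66, 7) + d(184, 107)) + g(-108) = (4 + 107²) + I*√41 = (4 + 11449) + I*√41 = 11453 + I*√41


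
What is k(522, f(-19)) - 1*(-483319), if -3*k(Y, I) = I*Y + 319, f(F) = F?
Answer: 1459556/3 ≈ 4.8652e+5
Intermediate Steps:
k(Y, I) = -319/3 - I*Y/3 (k(Y, I) = -(I*Y + 319)/3 = -(319 + I*Y)/3 = -319/3 - I*Y/3)
k(522, f(-19)) - 1*(-483319) = (-319/3 - ⅓*(-19)*522) - 1*(-483319) = (-319/3 + 3306) + 483319 = 9599/3 + 483319 = 1459556/3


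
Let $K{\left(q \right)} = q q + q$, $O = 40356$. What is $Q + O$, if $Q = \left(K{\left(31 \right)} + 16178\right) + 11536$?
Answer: $69062$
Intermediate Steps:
$K{\left(q \right)} = q + q^{2}$ ($K{\left(q \right)} = q^{2} + q = q + q^{2}$)
$Q = 28706$ ($Q = \left(31 \left(1 + 31\right) + 16178\right) + 11536 = \left(31 \cdot 32 + 16178\right) + 11536 = \left(992 + 16178\right) + 11536 = 17170 + 11536 = 28706$)
$Q + O = 28706 + 40356 = 69062$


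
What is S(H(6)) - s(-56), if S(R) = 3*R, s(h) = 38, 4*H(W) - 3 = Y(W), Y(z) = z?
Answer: -125/4 ≈ -31.250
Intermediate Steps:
H(W) = ¾ + W/4
S(H(6)) - s(-56) = 3*(¾ + (¼)*6) - 1*38 = 3*(¾ + 3/2) - 38 = 3*(9/4) - 38 = 27/4 - 38 = -125/4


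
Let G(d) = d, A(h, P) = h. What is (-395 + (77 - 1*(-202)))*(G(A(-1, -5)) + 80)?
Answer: -9164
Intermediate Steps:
(-395 + (77 - 1*(-202)))*(G(A(-1, -5)) + 80) = (-395 + (77 - 1*(-202)))*(-1 + 80) = (-395 + (77 + 202))*79 = (-395 + 279)*79 = -116*79 = -9164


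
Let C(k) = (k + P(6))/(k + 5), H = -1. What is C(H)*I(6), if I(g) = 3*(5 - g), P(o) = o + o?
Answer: -33/4 ≈ -8.2500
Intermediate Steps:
P(o) = 2*o
C(k) = (12 + k)/(5 + k) (C(k) = (k + 2*6)/(k + 5) = (k + 12)/(5 + k) = (12 + k)/(5 + k))
I(g) = 15 - 3*g
C(H)*I(6) = ((12 - 1)/(5 - 1))*(15 - 3*6) = (11/4)*(15 - 18) = ((1/4)*11)*(-3) = (11/4)*(-3) = -33/4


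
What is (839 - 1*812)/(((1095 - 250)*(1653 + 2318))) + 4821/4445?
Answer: 3235392282/2983035055 ≈ 1.0846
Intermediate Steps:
(839 - 1*812)/(((1095 - 250)*(1653 + 2318))) + 4821/4445 = (839 - 812)/((845*3971)) + 4821*(1/4445) = 27/3355495 + 4821/4445 = 3235392282/2983035055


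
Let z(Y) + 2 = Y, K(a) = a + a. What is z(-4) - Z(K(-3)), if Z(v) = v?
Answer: 0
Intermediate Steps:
K(a) = 2*a
z(Y) = -2 + Y
z(-4) - Z(K(-3)) = (-2 - 4) - 2*(-3) = -6 - 1*(-6) = -6 + 6 = 0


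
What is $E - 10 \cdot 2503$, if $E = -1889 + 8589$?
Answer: $-18330$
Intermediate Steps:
$E = 6700$
$E - 10 \cdot 2503 = 6700 - 10 \cdot 2503 = 6700 - 25030 = -18330$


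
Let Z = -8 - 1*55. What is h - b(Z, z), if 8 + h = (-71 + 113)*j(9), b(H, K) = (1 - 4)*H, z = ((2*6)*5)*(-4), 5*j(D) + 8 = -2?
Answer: -281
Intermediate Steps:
j(D) = -2 (j(D) = -8/5 + (1/5)*(-2) = -8/5 - 2/5 = -2)
Z = -63 (Z = -8 - 55 = -63)
z = -240 (z = (12*5)*(-4) = 60*(-4) = -240)
b(H, K) = -3*H
h = -92 (h = -8 + (-71 + 113)*(-2) = -8 + 42*(-2) = -8 - 84 = -92)
h - b(Z, z) = -92 - (-3)*(-63) = -92 - 1*189 = -92 - 189 = -281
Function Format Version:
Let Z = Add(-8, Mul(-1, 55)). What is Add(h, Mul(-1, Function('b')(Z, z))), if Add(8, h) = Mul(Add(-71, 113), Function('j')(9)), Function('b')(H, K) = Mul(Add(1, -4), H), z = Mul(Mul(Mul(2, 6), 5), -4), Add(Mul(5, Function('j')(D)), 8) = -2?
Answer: -281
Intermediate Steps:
Function('j')(D) = -2 (Function('j')(D) = Add(Rational(-8, 5), Mul(Rational(1, 5), -2)) = Add(Rational(-8, 5), Rational(-2, 5)) = -2)
Z = -63 (Z = Add(-8, -55) = -63)
z = -240 (z = Mul(Mul(12, 5), -4) = Mul(60, -4) = -240)
Function('b')(H, K) = Mul(-3, H)
h = -92 (h = Add(-8, Mul(Add(-71, 113), -2)) = Add(-8, Mul(42, -2)) = Add(-8, -84) = -92)
Add(h, Mul(-1, Function('b')(Z, z))) = Add(-92, Mul(-1, Mul(-3, -63))) = Add(-92, Mul(-1, 189)) = Add(-92, -189) = -281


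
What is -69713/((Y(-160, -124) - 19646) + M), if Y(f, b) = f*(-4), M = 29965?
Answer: -69713/10959 ≈ -6.3613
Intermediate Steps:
Y(f, b) = -4*f
-69713/((Y(-160, -124) - 19646) + M) = -69713/((-4*(-160) - 19646) + 29965) = -69713/((640 - 19646) + 29965) = -69713/(-19006 + 29965) = -69713/10959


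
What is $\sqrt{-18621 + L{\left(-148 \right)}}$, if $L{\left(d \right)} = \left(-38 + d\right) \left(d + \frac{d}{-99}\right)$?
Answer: $\frac{\sqrt{9396915}}{33} \approx 92.892$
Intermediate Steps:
$L{\left(d \right)} = \frac{98 d \left(-38 + d\right)}{99}$ ($L{\left(d \right)} = \left(-38 + d\right) \left(d + d \left(- \frac{1}{99}\right)\right) = \left(-38 + d\right) \left(d - \frac{d}{99}\right) = \left(-38 + d\right) \frac{98 d}{99} = \frac{98 d \left(-38 + d\right)}{99}$)
$\sqrt{-18621 + L{\left(-148 \right)}} = \sqrt{-18621 + \frac{98}{99} \left(-148\right) \left(-38 - 148\right)} = \sqrt{-18621 + \frac{98}{99} \left(-148\right) \left(-186\right)} = \sqrt{-18621 + \frac{899248}{33}} = \sqrt{\frac{284755}{33}} = \frac{\sqrt{9396915}}{33}$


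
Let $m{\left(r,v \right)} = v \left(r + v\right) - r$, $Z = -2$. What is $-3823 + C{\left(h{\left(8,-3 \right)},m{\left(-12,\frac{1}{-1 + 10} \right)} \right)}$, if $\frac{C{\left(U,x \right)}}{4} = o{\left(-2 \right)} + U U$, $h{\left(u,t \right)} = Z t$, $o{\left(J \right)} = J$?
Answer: $-3687$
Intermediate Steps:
$m{\left(r,v \right)} = - r + v \left(r + v\right)$
$h{\left(u,t \right)} = - 2 t$
$C{\left(U,x \right)} = -8 + 4 U^{2}$ ($C{\left(U,x \right)} = 4 \left(-2 + U U\right) = 4 \left(-2 + U^{2}\right) = -8 + 4 U^{2}$)
$-3823 + C{\left(h{\left(8,-3 \right)},m{\left(-12,\frac{1}{-1 + 10} \right)} \right)} = -3823 - \left(8 - 4 \left(\left(-2\right) \left(-3\right)\right)^{2}\right) = -3823 - \left(8 - 4 \cdot 6^{2}\right) = -3823 + \left(-8 + 4 \cdot 36\right) = -3823 + \left(-8 + 144\right) = -3823 + 136 = -3687$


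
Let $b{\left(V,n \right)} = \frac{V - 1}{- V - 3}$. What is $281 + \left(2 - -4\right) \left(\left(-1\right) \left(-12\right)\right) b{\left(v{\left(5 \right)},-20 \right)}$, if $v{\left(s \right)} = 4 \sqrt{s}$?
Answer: $\frac{13975}{71} + \frac{1152 \sqrt{5}}{71} \approx 233.11$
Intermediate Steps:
$b{\left(V,n \right)} = \frac{-1 + V}{-3 - V}$
$281 + \left(2 - -4\right) \left(\left(-1\right) \left(-12\right)\right) b{\left(v{\left(5 \right)},-20 \right)} = 281 + \left(2 - -4\right) \left(\left(-1\right) \left(-12\right)\right) \frac{1 - 4 \sqrt{5}}{3 + 4 \sqrt{5}} = 281 + \left(2 + 4\right) 12 \frac{1 - 4 \sqrt{5}}{3 + 4 \sqrt{5}} = 281 + 6 \cdot 12 \frac{1 - 4 \sqrt{5}}{3 + 4 \sqrt{5}} = 281 + 72 \frac{1 - 4 \sqrt{5}}{3 + 4 \sqrt{5}} = 281 + \frac{72 \left(1 - 4 \sqrt{5}\right)}{3 + 4 \sqrt{5}}$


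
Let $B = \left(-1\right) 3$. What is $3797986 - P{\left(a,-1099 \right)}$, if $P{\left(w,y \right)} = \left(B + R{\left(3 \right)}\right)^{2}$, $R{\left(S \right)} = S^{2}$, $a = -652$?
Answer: $3797950$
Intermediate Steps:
$B = -3$
$P{\left(w,y \right)} = 36$ ($P{\left(w,y \right)} = \left(-3 + 3^{2}\right)^{2} = \left(-3 + 9\right)^{2} = 6^{2} = 36$)
$3797986 - P{\left(a,-1099 \right)} = 3797986 - 36 = 3797950$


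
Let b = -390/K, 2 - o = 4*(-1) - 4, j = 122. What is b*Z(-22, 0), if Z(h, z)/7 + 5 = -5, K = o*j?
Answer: 1365/61 ≈ 22.377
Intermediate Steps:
o = 10 (o = 2 - (4*(-1) - 4) = 2 - (-4 - 4) = 2 - 1*(-8) = 2 + 8 = 10)
K = 1220 (K = 10*122 = 1220)
Z(h, z) = -70 (Z(h, z) = -35 + 7*(-5) = -35 - 35 = -70)
b = -39/122 (b = -390/1220 = -390*1/1220 = -39/122 ≈ -0.31967)
b*Z(-22, 0) = -39/122*(-70) = 1365/61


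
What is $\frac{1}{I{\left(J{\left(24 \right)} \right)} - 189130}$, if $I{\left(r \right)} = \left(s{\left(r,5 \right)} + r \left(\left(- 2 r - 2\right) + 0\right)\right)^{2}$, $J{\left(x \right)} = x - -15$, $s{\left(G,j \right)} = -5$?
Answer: $\frac{1}{9576495} \approx 1.0442 \cdot 10^{-7}$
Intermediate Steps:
$J{\left(x \right)} = 15 + x$ ($J{\left(x \right)} = x + 15 = 15 + x$)
$I{\left(r \right)} = \left(-5 + r \left(-2 - 2 r\right)\right)^{2}$ ($I{\left(r \right)} = \left(-5 + r \left(\left(- 2 r - 2\right) + 0\right)\right)^{2} = \left(-5 + r \left(\left(-2 - 2 r\right) + 0\right)\right)^{2} = \left(-5 + r \left(-2 - 2 r\right)\right)^{2}$)
$\frac{1}{I{\left(J{\left(24 \right)} \right)} - 189130} = \frac{1}{\left(5 + 2 \left(15 + 24\right) + 2 \left(15 + 24\right)^{2}\right)^{2} - 189130} = \frac{1}{\left(5 + 2 \cdot 39 + 2 \cdot 39^{2}\right)^{2} - 189130} = \frac{1}{\left(5 + 78 + 2 \cdot 1521\right)^{2} - 189130} = \frac{1}{\left(5 + 78 + 3042\right)^{2} - 189130} = \frac{1}{3125^{2} - 189130} = \frac{1}{9765625 - 189130} = \frac{1}{9576495}$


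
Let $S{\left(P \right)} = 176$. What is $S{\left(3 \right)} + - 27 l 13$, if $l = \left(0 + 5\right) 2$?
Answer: $-3334$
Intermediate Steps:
$l = 10$ ($l = 5 \cdot 2 = 10$)
$S{\left(3 \right)} + - 27 l 13 = 176 + \left(-27\right) 10 \cdot 13 = 176 - 3510 = -3334$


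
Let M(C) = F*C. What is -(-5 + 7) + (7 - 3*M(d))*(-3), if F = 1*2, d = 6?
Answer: 85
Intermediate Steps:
F = 2
M(C) = 2*C
-(-5 + 7) + (7 - 3*M(d))*(-3) = -(-5 + 7) + (7 - 6*6)*(-3) = -1*2 + (7 - 3*12)*(-3) = -2 + (7 - 36)*(-3) = -2 - 29*(-3) = -2 + 87 = 85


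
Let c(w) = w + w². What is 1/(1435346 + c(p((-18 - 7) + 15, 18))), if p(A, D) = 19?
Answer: 1/1435726 ≈ 6.9651e-7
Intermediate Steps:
1/(1435346 + c(p((-18 - 7) + 15, 18))) = 1/(1435346 + 19*(1 + 19)) = 1/(1435346 + 19*20) = 1/(1435346 + 380) = 1/1435726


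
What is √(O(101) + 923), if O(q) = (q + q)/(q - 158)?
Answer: √2987313/57 ≈ 30.323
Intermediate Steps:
O(q) = 2*q/(-158 + q) (O(q) = (2*q)/(-158 + q) = 2*q/(-158 + q))
√(O(101) + 923) = √(2*101/(-158 + 101) + 923) = √(2*101/(-57) + 923) = √(2*101*(-1/57) + 923) = √(-202/57 + 923) = √(52409/57) = √2987313/57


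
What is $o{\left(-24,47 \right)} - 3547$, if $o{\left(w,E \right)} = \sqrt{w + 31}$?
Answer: $-3547 + \sqrt{7} \approx -3544.4$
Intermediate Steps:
$o{\left(w,E \right)} = \sqrt{31 + w}$
$o{\left(-24,47 \right)} - 3547 = \sqrt{31 - 24} - 3547 = \sqrt{7} - 3547 = -3547 + \sqrt{7}$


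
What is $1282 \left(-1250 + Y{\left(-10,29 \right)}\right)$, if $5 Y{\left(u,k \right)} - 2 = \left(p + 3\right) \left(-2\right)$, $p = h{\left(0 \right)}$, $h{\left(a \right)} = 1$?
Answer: $- \frac{8020192}{5} \approx -1.604 \cdot 10^{6}$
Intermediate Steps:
$p = 1$
$Y{\left(u,k \right)} = - \frac{6}{5}$ ($Y{\left(u,k \right)} = \frac{2}{5} + \frac{\left(1 + 3\right) \left(-2\right)}{5} = \frac{2}{5} + \frac{4 \left(-2\right)}{5} = \frac{2}{5} + \frac{1}{5} \left(-8\right) = \frac{2}{5} - \frac{8}{5} = - \frac{6}{5}$)
$1282 \left(-1250 + Y{\left(-10,29 \right)}\right) = 1282 \left(-1250 - \frac{6}{5}\right) = 1282 \left(- \frac{6256}{5}\right) = - \frac{8020192}{5}$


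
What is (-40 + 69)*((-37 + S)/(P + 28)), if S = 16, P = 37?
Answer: -609/65 ≈ -9.3692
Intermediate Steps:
(-40 + 69)*((-37 + S)/(P + 28)) = (-40 + 69)*((-37 + 16)/(37 + 28)) = 29*(-21/65) = -609/65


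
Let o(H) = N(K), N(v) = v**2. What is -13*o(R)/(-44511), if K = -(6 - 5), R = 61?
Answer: 13/44511 ≈ 0.00029206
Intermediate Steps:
K = -1 (K = -1*1 = -1)
o(H) = 1 (o(H) = (-1)**2 = 1)
-13*o(R)/(-44511) = -13*1/(-44511) = -13*(-1/44511) = 13/44511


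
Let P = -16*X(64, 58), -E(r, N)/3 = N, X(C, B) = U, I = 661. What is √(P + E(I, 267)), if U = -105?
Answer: √879 ≈ 29.648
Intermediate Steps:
X(C, B) = -105
E(r, N) = -3*N
P = 1680 (P = -16*(-105) = 1680)
√(P + E(I, 267)) = √(1680 - 3*267) = √(1680 - 801) = √879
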